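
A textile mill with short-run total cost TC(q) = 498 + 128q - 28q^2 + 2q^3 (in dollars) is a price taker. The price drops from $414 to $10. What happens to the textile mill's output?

AVC = 128 - 28q + 2q^2, minimized at q = 7 where min AVC = $30. MC = 128 - 56q + 6q^2.
At P = $414 ≥ min AVC, set P = MC on the rising branch: q = 13.
At P = $10 < min AVC = $30, price no longer covers variable cost at any output, so the firm shuts down: q = 0.

Output falls from 13 to 0 (the firm shuts down)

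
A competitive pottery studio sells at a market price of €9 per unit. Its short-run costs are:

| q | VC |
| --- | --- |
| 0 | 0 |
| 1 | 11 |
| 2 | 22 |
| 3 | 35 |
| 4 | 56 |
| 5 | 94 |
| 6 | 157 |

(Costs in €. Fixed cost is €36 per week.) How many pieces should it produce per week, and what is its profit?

Profit at each row (π = 9q − TC): q=0: -36; q=1: -38; q=2: -40; q=3: -44; q=4: -56; q=5: -85; q=6: -139.
Profit is highest at q = 0. Equivalently, the lowest AVC in the table is 11/1 ≈ €11 at q = 1, and P = €9 falls below it — price never covers variable cost, so the firm shuts down and loses only its fixed cost.

q = 0 (shut down); profit = -€36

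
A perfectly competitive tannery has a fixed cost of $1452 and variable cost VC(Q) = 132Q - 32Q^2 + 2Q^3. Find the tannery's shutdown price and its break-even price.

AVC = 132 - 32Q + 2Q^2; minimized at Q = 8, giving min AVC = $4. That is the shutdown price.
ATC = 1452/Q + 132 - 32Q + 2Q^2. Setting dATC/dQ = −1452/Q^2 − 32 + 4Q = 0 gives Q = 11 (since 4·11^3 − 32·11^2 = 1452).
min ATC = 1452/11 + 132 − 32·11 + 2·11^2 = $154. That is the break-even price.
Between these two prices the firm operates at a loss; above $154 it earns a profit.

Shutdown price = $4; break-even price = $154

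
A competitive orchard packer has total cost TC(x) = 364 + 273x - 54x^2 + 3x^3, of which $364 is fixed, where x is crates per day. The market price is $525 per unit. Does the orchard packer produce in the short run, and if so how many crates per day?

Produce at x = 14

Variable cost is VC = 273x - 54x^2 + 3x^3, so AVC = VC/x = 273 - 54x + 3x^2 and MC = dTC/dx = 273 - 108x + 9x^2.
AVC hits its minimum where MC = AVC, at x = 9, giving min AVC = 273 - 54·9 + 3·9^2 = $30.
Because $525 ≥ $30, revenue can cover variable cost; the firm operates.
Solving P = MC: -252 - 108x + 9x^2 = 0 ⇒ x = -2 or 14. On the upward-sloping branch, x* = 14.
Check: AVC at x = 14 is $105 ≤ P, so revenue covers variable cost.
Profit = P·x − TC = 525·14 − 1834 = $5516.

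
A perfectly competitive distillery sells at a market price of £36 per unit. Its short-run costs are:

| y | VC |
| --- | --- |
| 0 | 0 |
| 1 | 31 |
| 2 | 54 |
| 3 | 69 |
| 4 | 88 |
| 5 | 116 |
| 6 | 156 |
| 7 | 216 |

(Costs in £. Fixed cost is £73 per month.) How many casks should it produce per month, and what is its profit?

y = 5; profit = -£9

Compute π = P·y − TC at each output: y=0: -73; y=1: -68; y=2: -55; y=3: -34; y=4: -17; y=5: -9; y=6: -13; y=7: -37.
Profit is maximized at y = 5. AVC there is 116/5 = £23.20 ≤ P, so producing beats shutting down (which would give -£73).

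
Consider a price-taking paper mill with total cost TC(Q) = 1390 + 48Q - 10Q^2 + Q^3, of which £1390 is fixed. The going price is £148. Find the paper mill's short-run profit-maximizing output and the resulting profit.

AVC = 48 - 10Q + Q^2; min AVC = £23 at Q = 5. Since P = £148 ≥ min AVC, the firm produces.
With MC = 48 - 20Q + 3Q^2, P = MC on the upward-sloping part at Q* = 10.
TR = 148·10 = 1480. TC = 1390 + 480 = 1870. Profit = 1480 − 1870 = -£390.
By producing, the firm covers all variable cost plus £1000 of fixed cost; shutting down would lose the full £1390.

Profit = -£390 at Q = 10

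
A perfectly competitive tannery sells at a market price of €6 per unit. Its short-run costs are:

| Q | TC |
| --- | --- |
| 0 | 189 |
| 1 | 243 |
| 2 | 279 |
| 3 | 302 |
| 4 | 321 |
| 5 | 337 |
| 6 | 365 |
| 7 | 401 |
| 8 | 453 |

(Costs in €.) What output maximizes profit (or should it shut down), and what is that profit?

Q = 0 (shut down); profit = -€189

Compute π = P·Q − TC at each output: Q=0: -189; Q=1: -237; Q=2: -267; Q=3: -284; Q=4: -297; Q=5: -307; Q=6: -329; Q=7: -359; Q=8: -405.
Profit is highest at Q = 0. Equivalently, the lowest AVC in the table is 176/6 ≈ €29.33 at Q = 6, and P = €6 falls below it — price never covers variable cost, so the firm shuts down and loses only its fixed cost.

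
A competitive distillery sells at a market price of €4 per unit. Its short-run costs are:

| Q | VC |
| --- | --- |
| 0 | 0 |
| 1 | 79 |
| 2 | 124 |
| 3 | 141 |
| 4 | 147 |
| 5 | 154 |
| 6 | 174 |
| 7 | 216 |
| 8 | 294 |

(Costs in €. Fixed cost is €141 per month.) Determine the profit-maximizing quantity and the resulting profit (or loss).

Profit at each row (π = 4Q − TC): Q=0: -141; Q=1: -216; Q=2: -257; Q=3: -270; Q=4: -272; Q=5: -275; Q=6: -291; Q=7: -329; Q=8: -403.
Profit is highest at Q = 0. Equivalently, the lowest AVC in the table is 174/6 ≈ €29 at Q = 6, and P = €4 falls below it — price never covers variable cost, so the firm shuts down and loses only its fixed cost.

Q = 0 (shut down); profit = -€141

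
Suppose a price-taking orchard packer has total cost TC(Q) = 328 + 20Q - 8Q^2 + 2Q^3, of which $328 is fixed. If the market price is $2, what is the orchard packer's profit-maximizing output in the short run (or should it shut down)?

Shut down

From TC, MC = TC'(Q) = 20 - 16Q + 6Q^2 and AVC = VC/Q = 20 - 8Q + 2Q^2.
The AVC parabola has its vertex at Q = 8/4 = 2, where AVC = 20 - 8·2 + 2·2^2 = $12.
P = $2 lies below min AVC = $12; no output level covers variable cost.
The firm minimizes its loss by shutting down and losing only its fixed cost of $328.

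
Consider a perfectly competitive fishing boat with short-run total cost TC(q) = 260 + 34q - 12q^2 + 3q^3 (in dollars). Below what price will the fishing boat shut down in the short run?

The shutdown price is the minimum of AVC. VC = 34q - 12q^2 + 3q^3, so AVC = 34 - 12q + 3q^2.
At the minimum of AVC, MC = AVC. MC = 34 - 24q + 9q^2; setting MC = AVC gives 6q^2 - 12q = 0, so q = 2. min AVC = 22.
The firm shuts down for any P below $22.

$22 per unit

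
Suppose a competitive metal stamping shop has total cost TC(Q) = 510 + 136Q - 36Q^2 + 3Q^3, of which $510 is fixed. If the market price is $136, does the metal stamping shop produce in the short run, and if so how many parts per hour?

Produce at Q = 8

Variable cost is VC = 136Q - 36Q^2 + 3Q^3, so AVC = VC/Q = 136 - 36Q + 3Q^2 and MC = dTC/dQ = 136 - 72Q + 9Q^2.
AVC is minimized where dAVC/dQ = -36 + 6Q = 0, at Q = 6; min AVC = 136 - 36·6 + 3·6^2 = $28.
Since P = $136 ≥ min AVC = $28, price covers variable cost and the firm should produce.
Solving P = MC: -72Q + 9Q^2 = 0 ⇒ Q = 0 or 8. On the upward-sloping branch, Q* = 8.
Check: AVC at Q = 8 is $40 ≤ P, so revenue covers variable cost.
Profit = P·Q − TC = 136·8 − 830 = $258.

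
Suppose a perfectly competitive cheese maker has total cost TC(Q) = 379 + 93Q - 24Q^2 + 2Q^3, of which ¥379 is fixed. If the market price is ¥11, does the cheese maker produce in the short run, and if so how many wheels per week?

Strip out fixed cost: VC = 93Q - 24Q^2 + 2Q^3. Then AVC = 93 - 24Q + 2Q^2 and MC = 93 - 48Q + 6Q^2.
AVC hits its minimum where MC = AVC, at Q = 6, giving min AVC = 93 - 24·6 + 2·6^2 = ¥21.
Since P = ¥11 < min AVC = ¥21, price fails to cover variable cost at any output.
Best response: produce nothing and absorb the ¥379 fixed cost.

Shut down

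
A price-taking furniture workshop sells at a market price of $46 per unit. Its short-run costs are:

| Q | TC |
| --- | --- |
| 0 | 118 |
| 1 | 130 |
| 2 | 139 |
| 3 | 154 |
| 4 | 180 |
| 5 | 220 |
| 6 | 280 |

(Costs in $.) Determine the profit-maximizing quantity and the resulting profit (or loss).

Q = 5; profit = $10

Profit at each row (π = 46Q − TC): Q=0: -118; Q=1: -84; Q=2: -47; Q=3: -16; Q=4: 4; Q=5: 10; Q=6: -4.
Profit is maximized at Q = 5. AVC there is 102/5 = $20.40 ≤ P, so producing beats shutting down (which would give -$118).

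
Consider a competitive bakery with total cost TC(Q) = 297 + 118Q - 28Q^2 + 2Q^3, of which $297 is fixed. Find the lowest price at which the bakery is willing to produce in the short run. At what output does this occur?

$20 per unit, at Q = 7

Short-run supply begins at min AVC. From VC = 118Q - 28Q^2 + 2Q^3, AVC = 118 - 28Q + 2Q^2.
dAVC/dQ = -28 + 4Q = 0 gives Q = 7. min AVC = 118 - 28·7 + 2·7^2 = 20.
So the shutdown price is $20.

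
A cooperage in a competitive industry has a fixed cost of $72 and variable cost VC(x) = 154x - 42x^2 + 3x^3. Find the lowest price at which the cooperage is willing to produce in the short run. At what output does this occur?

$7 per unit, at x = 7

Short-run supply begins at min AVC. From VC = 154x - 42x^2 + 3x^3, AVC = 154 - 42x + 3x^2.
At the minimum of AVC, MC = AVC. MC = 154 - 84x + 9x^2; setting MC = AVC gives 6x^2 - 42x = 0, so x = 7. min AVC = 7.
For P < $7 the firm produces nothing.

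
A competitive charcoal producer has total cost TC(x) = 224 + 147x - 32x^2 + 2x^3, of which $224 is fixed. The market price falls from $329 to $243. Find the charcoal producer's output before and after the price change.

Output falls from 13 to 12

AVC = 147 - 32x + 2x^2, minimized at x = 8 where min AVC = $19. MC = 147 - 64x + 6x^2.
With P = $329 above the shutdown price, P = MC gives x = 13.
At P = $243 ≥ min AVC, set P = MC: x = 12. The firm stays open but cuts output.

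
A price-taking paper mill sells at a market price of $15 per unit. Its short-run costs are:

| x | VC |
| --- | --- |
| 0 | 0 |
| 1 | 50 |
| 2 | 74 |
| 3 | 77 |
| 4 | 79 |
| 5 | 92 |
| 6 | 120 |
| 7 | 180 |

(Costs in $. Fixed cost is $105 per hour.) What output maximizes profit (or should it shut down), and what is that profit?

x = 0 (shut down); profit = -$105

Compute π = P·x − TC at each output: x=0: -105; x=1: -140; x=2: -149; x=3: -137; x=4: -124; x=5: -122; x=6: -135; x=7: -180.
Profit is highest at x = 0. Equivalently, the lowest AVC in the table is 92/5 ≈ $18.40 at x = 5, and P = $15 falls below it — price never covers variable cost, so the firm shuts down and loses only its fixed cost.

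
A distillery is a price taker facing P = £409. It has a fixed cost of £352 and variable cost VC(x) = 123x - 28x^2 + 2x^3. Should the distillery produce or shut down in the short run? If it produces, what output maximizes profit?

From TC, MC = TC'(x) = 123 - 56x + 6x^2 and AVC = VC/x = 123 - 28x + 2x^2.
AVC is minimized where dAVC/dx = -28 + 4x = 0, at x = 7; min AVC = 123 - 28·7 + 2·7^2 = £25.
Because £409 ≥ £25, revenue can cover variable cost; the firm operates.
Set P = MC: 409 = 123 - 56x + 6x^2 → -286 - 56x + 6x^2 = 0. The roots are x = -11/3 and x = 13; the profit-maximizing output is on the rising part of MC, so x* = 13.
Check: AVC at x = 13 is £97 ≤ P, so revenue covers variable cost.
Profit = P·x − TC = 409·13 − 1613 = £3704.

Produce at x = 13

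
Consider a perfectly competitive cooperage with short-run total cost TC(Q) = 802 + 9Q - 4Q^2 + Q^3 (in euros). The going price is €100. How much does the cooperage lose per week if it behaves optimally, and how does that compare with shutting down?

AVC = 9 - 4Q + Q^2; min AVC = €5 at Q = 2. Since P = €100 ≥ min AVC, the firm produces.
With MC = 9 - 8Q + 3Q^2, P = MC on the upward-sloping part at Q* = 7.
TR = 100·7 = 700. TC = 802 + 210 = 1012. Profit = 700 − 1012 = -€312.
Shutting down would mean losing the fixed cost of €802, so operating at a loss of €312 is better by €490.

Profit = -€312 at Q = 7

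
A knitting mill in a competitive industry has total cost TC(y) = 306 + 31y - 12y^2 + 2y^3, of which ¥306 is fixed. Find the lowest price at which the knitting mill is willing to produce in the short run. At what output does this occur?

¥13 per unit, at y = 3

Short-run supply begins at min AVC. From VC = 31y - 12y^2 + 2y^3, AVC = 31 - 12y + 2y^2.
At the minimum of AVC, MC = AVC. MC = 31 - 24y + 6y^2; setting MC = AVC gives 4y^2 - 12y = 0, so y = 3. min AVC = 13.
For P < ¥13 the firm produces nothing.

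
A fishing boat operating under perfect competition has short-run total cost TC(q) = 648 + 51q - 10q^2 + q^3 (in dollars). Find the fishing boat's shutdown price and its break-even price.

Shutdown price = $26; break-even price = $114

Shutdown price = min AVC. AVC = 51 - 10q + q^2, with vertex at q = 5 and minimum $26.
ATC = 648/q + 51 - 10q + q^2. Setting dATC/dq = −648/q^2 − 10 + 2q = 0 gives q = 9 (since 2·9^3 − 10·9^2 = 648).
min ATC = 648/9 + 51 − 10·9 + 9^2 = $114. That is the break-even price.
Between these two prices the firm operates at a loss; above $114 it earns a profit.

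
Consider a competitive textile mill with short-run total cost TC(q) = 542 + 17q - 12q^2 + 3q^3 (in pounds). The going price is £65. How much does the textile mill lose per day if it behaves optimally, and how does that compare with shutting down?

AVC = 17 - 12q + 3q^2; min AVC = £5 at q = 2. Since P = £65 ≥ min AVC, the firm produces.
With MC = 17 - 24q + 9q^2, P = MC on the upward-sloping part at q* = 4.
TR = 65·4 = 260. TC = 542 + 68 = 610. Profit = 260 − 610 = -£350.
Shutting down would mean losing the fixed cost of £542, so operating at a loss of £350 is better by £192.

Profit = -£350 at q = 4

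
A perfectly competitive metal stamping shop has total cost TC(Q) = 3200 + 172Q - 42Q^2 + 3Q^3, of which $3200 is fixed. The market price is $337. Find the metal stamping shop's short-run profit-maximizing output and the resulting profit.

AVC = 172 - 42Q + 3Q^2; min AVC = $25 at Q = 7. Since P = $337 ≥ min AVC, the firm produces.
MC = 172 - 84Q + 9Q^2. Setting P = MC and taking the root on the rising branch gives Q* = 11.
TR = 337·11 = 3707. TC = 3200 + 803 = 4003. Profit = 3707 − 4003 = -$296.
Shutting down would mean losing the fixed cost of $3200, so operating at a loss of $296 is better by $2904.

Profit = -$296 at Q = 11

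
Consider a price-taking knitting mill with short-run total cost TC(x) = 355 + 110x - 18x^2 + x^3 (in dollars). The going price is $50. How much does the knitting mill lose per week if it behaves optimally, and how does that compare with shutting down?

Profit = -$155 at x = 10

AVC = 110 - 18x + x^2 has its minimum $29 at x = 9; price $50 clears that bar, so the firm operates.
With MC = 110 - 36x + 3x^2, P = MC on the upward-sloping part at x* = 10.
TR = 50·10 = 500. TC = 355 + 300 = 655. Profit = 500 − 655 = -$155.
Shutting down would mean losing the fixed cost of $355, so operating at a loss of $155 is better by $200.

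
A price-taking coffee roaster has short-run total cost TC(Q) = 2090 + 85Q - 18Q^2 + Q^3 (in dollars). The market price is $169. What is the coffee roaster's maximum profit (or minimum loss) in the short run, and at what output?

AVC = 85 - 18Q + Q^2; min AVC = $4 at Q = 9. Since P = $169 ≥ min AVC, the firm produces.
With MC = 85 - 36Q + 3Q^2, P = MC on the upward-sloping part at Q* = 14.
TR = 169·14 = 2366. TC = 2090 + 406 = 2496. Profit = 2366 − 2496 = -$130.
By producing, the firm covers all variable cost plus $1960 of fixed cost; shutting down would lose the full $2090.

Profit = -$130 at Q = 14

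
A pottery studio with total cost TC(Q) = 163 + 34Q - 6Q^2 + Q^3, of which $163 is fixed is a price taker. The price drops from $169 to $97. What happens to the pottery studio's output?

Output falls from 9 to 7

AVC = 34 - 6Q + Q^2, minimized at Q = 3 where min AVC = $25. MC = 34 - 12Q + 3Q^2.
At P = $169 ≥ min AVC, set P = MC on the rising branch: Q = 9.
At P = $97 ≥ min AVC, set P = MC: Q = 7. The firm stays open but cuts output.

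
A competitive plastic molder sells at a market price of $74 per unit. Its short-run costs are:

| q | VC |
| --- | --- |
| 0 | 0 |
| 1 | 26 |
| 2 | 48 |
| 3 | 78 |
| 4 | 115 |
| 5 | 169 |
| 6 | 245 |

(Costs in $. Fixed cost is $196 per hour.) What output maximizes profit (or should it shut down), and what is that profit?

q = 5; profit = $5

Tabulate TR − TC: q=0: -196; q=1: -148; q=2: -96; q=3: -52; q=4: -15; q=5: 5; q=6: 3.
Profit is maximized at q = 5. AVC there is 169/5 = $33.80 ≤ P, so producing beats shutting down (which would give -$196).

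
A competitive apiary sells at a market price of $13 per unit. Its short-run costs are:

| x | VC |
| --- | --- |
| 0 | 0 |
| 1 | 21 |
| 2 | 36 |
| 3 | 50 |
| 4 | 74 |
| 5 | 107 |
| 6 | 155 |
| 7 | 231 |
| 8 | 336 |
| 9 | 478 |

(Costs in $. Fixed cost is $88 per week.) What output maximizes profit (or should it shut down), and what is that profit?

Profit at each row (π = 13x − TC): x=0: -88; x=1: -96; x=2: -98; x=3: -99; x=4: -110; x=5: -130; x=6: -165; x=7: -228; x=8: -320; x=9: -449.
Profit is highest at x = 0. Equivalently, the lowest AVC in the table is 50/3 ≈ $16.67 at x = 3, and P = $13 falls below it — price never covers variable cost, so the firm shuts down and loses only its fixed cost.

x = 0 (shut down); profit = -$88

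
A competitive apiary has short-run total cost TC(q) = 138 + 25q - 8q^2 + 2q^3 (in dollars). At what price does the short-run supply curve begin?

The shutdown price is the minimum of AVC. VC = 25q - 8q^2 + 2q^3, so AVC = 25 - 8q + 2q^2.
At the minimum of AVC, MC = AVC. MC = 25 - 16q + 6q^2; setting MC = AVC gives 4q^2 - 8q = 0, so q = 2. min AVC = 17.
For P < $17 the firm produces nothing.

$17 per unit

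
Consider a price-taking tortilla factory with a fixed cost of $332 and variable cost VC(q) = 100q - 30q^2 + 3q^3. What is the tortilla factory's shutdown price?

Short-run supply begins at min AVC. From VC = 100q - 30q^2 + 3q^3, AVC = 100 - 30q + 3q^2.
At the minimum of AVC, MC = AVC. MC = 100 - 60q + 9q^2; setting MC = AVC gives 6q^2 - 30q = 0, so q = 5. min AVC = 25.
So the shutdown price is $25.

$25 per unit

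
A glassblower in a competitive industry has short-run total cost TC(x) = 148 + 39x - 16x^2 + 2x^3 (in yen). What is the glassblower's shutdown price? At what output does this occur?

The shutdown price is the minimum of AVC. VC = 39x - 16x^2 + 2x^3, so AVC = 39 - 16x + 2x^2.
At the minimum of AVC, MC = AVC. MC = 39 - 32x + 6x^2; setting MC = AVC gives 4x^2 - 16x = 0, so x = 4. min AVC = 7.
So the shutdown price is ¥7.

¥7 per unit, at x = 4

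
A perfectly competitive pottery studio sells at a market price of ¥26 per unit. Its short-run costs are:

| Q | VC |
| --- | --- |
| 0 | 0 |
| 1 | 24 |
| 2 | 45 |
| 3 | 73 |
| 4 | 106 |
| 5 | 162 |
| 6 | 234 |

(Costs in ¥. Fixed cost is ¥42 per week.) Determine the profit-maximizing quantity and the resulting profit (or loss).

Compute π = P·Q − TC at each output: Q=0: -42; Q=1: -40; Q=2: -35; Q=3: -37; Q=4: -44; Q=5: -74; Q=6: -120.
Profit is maximized at Q = 2. AVC there is 45/2 = ¥22.50 ≤ P, so producing beats shutting down (which would give -¥42).

Q = 2; profit = -¥35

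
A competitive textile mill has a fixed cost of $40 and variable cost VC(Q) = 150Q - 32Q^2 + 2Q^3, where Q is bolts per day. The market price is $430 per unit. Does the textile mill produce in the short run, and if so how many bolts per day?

Produce at Q = 14

Variable cost is VC = 150Q - 32Q^2 + 2Q^3, so AVC = VC/Q = 150 - 32Q + 2Q^2 and MC = dTC/dQ = 150 - 64Q + 6Q^2.
The AVC parabola has its vertex at Q = 32/4 = 8, where AVC = 150 - 32·8 + 2·8^2 = $22.
Since P = $430 ≥ min AVC = $22, price covers variable cost and the firm should produce.
Solving P = MC: -280 - 64Q + 6Q^2 = 0 ⇒ Q = -10/3 or 14. On the upward-sloping branch, Q* = 14.
Check: AVC at Q = 14 is $94 ≤ P, so revenue covers variable cost.
Profit = P·Q − TC = 430·14 − 1356 = $4664.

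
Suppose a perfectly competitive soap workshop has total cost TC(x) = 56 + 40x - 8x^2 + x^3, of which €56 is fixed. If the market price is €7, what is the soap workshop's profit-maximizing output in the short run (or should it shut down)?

Strip out fixed cost: VC = 40x - 8x^2 + x^3. Then AVC = 40 - 8x + x^2 and MC = 40 - 16x + 3x^2.
AVC hits its minimum where MC = AVC, at x = 4, giving min AVC = 40 - 8·4 + 4^2 = €24.
Since P = €7 < min AVC = €24, price fails to cover variable cost at any output.
Best response: produce nothing and absorb the €56 fixed cost.

Shut down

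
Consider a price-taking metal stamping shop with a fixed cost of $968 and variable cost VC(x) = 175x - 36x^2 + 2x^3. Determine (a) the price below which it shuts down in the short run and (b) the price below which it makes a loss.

Shutdown price = $13; break-even price = $109

AVC = 175 - 36x + 2x^2; minimized at x = 9, giving min AVC = $13. That is the shutdown price.
ATC = 968/x + 175 - 36x + 2x^2. Setting dATC/dx = −968/x^2 − 36 + 4x = 0 gives x = 11 (since 4·11^3 − 36·11^2 = 968).
min ATC = 968/11 + 175 − 36·11 + 2·11^2 = $109. That is the break-even price.
For $13 ≤ P < $109 the firm produces at a loss; below $13 it shuts down.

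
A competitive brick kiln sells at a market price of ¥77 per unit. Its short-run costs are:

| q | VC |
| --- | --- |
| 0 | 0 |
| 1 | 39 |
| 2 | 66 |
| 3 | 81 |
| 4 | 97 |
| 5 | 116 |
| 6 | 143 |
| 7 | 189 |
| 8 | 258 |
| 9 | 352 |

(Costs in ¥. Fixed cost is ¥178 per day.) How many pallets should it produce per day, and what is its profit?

q = 8; profit = ¥180

Profit at each row (π = 77q − TC): q=0: -178; q=1: -140; q=2: -90; q=3: -28; q=4: 33; q=5: 91; q=6: 141; q=7: 172; q=8: 180; q=9: 163.
Profit is maximized at q = 8. AVC there is 258/8 = ¥32.25 ≤ P, so producing beats shutting down (which would give -¥178).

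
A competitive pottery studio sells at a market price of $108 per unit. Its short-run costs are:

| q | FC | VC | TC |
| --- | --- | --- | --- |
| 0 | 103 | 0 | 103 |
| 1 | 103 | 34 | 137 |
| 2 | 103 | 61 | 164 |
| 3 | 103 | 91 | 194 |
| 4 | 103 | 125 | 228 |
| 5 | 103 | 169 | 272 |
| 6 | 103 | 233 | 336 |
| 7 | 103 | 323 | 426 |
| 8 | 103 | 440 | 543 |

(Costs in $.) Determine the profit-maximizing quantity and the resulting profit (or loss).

Compute π = P·q − TC at each output: q=0: -103; q=1: -29; q=2: 52; q=3: 130; q=4: 204; q=5: 268; q=6: 312; q=7: 330; q=8: 321.
Profit is maximized at q = 7. AVC there is 323/7 = $46.14 ≤ P, so producing beats shutting down (which would give -$103).

q = 7; profit = $330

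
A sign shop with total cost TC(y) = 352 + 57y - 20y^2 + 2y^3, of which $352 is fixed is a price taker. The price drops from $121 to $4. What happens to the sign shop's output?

MC = 57 - 40y + 6y^2; the shutdown threshold is min AVC = $7 (at y = 5).
At P = $121 ≥ min AVC, set P = MC on the rising branch: y = 8.
At P = $4 < min AVC = $7, price no longer covers variable cost at any output, so the firm shuts down: y = 0.

Output falls from 8 to 0 (the firm shuts down)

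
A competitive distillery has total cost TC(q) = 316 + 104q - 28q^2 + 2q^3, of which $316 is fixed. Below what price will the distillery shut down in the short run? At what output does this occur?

$6 per unit, at q = 7

The firm shuts down when price falls below the minimum of average variable cost. AVC = VC/q = 104 - 28q + 2q^2.
dAVC/dq = -28 + 4q = 0 gives q = 7. min AVC = 104 - 28·7 + 2·7^2 = 6.
For P < $6 the firm produces nothing.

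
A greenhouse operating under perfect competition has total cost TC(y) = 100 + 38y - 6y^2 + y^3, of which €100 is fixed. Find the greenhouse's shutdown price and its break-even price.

Shutdown price = €29; break-even price = €53

Shutdown price = min AVC. AVC = 38 - 6y + y^2, with vertex at y = 3 and minimum €29.
ATC = 100/y + 38 - 6y + y^2. Setting dATC/dy = −100/y^2 − 6 + 2y = 0 gives y = 5 (since 2·5^3 − 6·5^2 = 100).
min ATC = 100/5 + 38 − 6·5 + 5^2 = €53. That is the break-even price.
Between these two prices the firm operates at a loss; above €53 it earns a profit.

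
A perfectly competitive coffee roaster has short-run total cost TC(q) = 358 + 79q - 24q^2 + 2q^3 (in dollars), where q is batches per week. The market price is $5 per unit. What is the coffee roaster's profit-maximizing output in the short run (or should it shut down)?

Shut down

Strip out fixed cost: VC = 79q - 24q^2 + 2q^3. Then AVC = 79 - 24q + 2q^2 and MC = 79 - 48q + 6q^2.
The AVC parabola has its vertex at q = 24/4 = 6, where AVC = 79 - 24·6 + 2·6^2 = $7.
With P < min AVC ($5 < $7), every unit sold adds to the loss.
Best response: produce nothing and absorb the $358 fixed cost.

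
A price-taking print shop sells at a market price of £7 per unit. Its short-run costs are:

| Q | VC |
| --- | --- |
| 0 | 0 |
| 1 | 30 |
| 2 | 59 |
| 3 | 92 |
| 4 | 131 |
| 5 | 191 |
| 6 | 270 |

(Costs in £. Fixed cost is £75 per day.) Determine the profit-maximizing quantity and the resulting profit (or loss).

Profit at each row (π = 7Q − TC): Q=0: -75; Q=1: -98; Q=2: -120; Q=3: -146; Q=4: -178; Q=5: -231; Q=6: -303.
Profit is highest at Q = 0. Equivalently, the lowest AVC in the table is 59/2 ≈ £29.50 at Q = 2, and P = £7 falls below it — price never covers variable cost, so the firm shuts down and loses only its fixed cost.

Q = 0 (shut down); profit = -£75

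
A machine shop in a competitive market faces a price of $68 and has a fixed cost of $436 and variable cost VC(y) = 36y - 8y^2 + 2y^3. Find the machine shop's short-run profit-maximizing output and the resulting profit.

Profit = -$308 at y = 4

AVC = 36 - 8y + 2y^2 has its minimum $28 at y = 2; price $68 clears that bar, so the firm operates.
With MC = 36 - 16y + 6y^2, P = MC on the upward-sloping part at y* = 4.
TR = 68·4 = 272. TC = 436 + 144 = 580. Profit = 272 − 580 = -$308.
By producing, the firm covers all variable cost plus $128 of fixed cost; shutting down would lose the full $436.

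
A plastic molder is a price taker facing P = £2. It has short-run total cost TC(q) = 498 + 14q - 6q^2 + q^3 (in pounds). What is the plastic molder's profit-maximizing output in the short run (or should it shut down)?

Variable cost is VC = 14q - 6q^2 + q^3, so AVC = VC/q = 14 - 6q + q^2 and MC = dTC/dq = 14 - 12q + 3q^2.
The AVC parabola has its vertex at q = 6/2 = 3, where AVC = 14 - 6·3 + 3^2 = £5.
P = £2 lies below min AVC = £5; no output level covers variable cost.
The firm minimizes its loss by shutting down and losing only its fixed cost of £498.

Shut down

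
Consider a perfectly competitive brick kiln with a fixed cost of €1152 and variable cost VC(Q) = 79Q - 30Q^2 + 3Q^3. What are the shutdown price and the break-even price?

AVC = 79 - 30Q + 3Q^2; minimized at Q = 5, giving min AVC = €4. That is the shutdown price.
ATC = 1152/Q + 79 - 30Q + 3Q^2. Setting dATC/dQ = −1152/Q^2 − 30 + 6Q = 0 gives Q = 8 (since 6·8^3 − 30·8^2 = 1152).
min ATC = 1152/8 + 79 − 30·8 + 3·8^2 = €175. That is the break-even price.
Between these two prices the firm operates at a loss; above €175 it earns a profit.

Shutdown price = €4; break-even price = €175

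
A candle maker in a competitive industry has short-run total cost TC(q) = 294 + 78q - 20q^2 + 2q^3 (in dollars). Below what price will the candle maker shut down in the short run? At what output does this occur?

The shutdown price is the minimum of AVC. VC = 78q - 20q^2 + 2q^3, so AVC = 78 - 20q + 2q^2.
At the minimum of AVC, MC = AVC. MC = 78 - 40q + 6q^2; setting MC = AVC gives 4q^2 - 20q = 0, so q = 5. min AVC = 28.
The firm shuts down for any P below $28.

$28 per unit, at q = 5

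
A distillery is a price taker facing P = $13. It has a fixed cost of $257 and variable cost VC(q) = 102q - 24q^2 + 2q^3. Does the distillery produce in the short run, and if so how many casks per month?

Strip out fixed cost: VC = 102q - 24q^2 + 2q^3. Then AVC = 102 - 24q + 2q^2 and MC = 102 - 48q + 6q^2.
AVC hits its minimum where MC = AVC, at q = 6, giving min AVC = 102 - 24·6 + 2·6^2 = $30.
Since P = $13 < min AVC = $30, price fails to cover variable cost at any output.
The firm minimizes its loss by shutting down and losing only its fixed cost of $257.

Shut down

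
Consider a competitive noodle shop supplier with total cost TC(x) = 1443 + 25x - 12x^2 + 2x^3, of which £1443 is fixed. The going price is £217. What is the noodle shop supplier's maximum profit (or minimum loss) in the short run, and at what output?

AVC = 25 - 12x + 2x^2; min AVC = £7 at x = 3. Since P = £217 ≥ min AVC, the firm produces.
With MC = 25 - 24x + 6x^2, P = MC on the upward-sloping part at x* = 8.
TR = 217·8 = 1736. TC = 1443 + 456 = 1899. Profit = 1736 − 1899 = -£163.
That loss of £163 beats the £1443 the firm would lose by shutting down; producing recovers £1280 of fixed cost.

Profit = -£163 at x = 8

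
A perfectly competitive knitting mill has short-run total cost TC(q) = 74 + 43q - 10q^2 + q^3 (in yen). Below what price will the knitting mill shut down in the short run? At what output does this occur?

Short-run supply begins at min AVC. From VC = 43q - 10q^2 + q^3, AVC = 43 - 10q + q^2.
At the minimum of AVC, MC = AVC. MC = 43 - 20q + 3q^2; setting MC = AVC gives 2q^2 - 10q = 0, so q = 5. min AVC = 18.
The firm shuts down for any P below ¥18.

¥18 per unit, at q = 5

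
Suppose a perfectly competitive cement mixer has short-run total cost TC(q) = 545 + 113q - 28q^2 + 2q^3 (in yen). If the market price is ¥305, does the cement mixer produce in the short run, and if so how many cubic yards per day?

Strip out fixed cost: VC = 113q - 28q^2 + 2q^3. Then AVC = 113 - 28q + 2q^2 and MC = 113 - 56q + 6q^2.
The AVC parabola has its vertex at q = 28/4 = 7, where AVC = 113 - 28·7 + 2·7^2 = ¥15.
Since P = ¥305 ≥ min AVC = ¥15, price covers variable cost and the firm should produce.
Set P = MC: 305 = 113 - 56q + 6q^2 → -192 - 56q + 6q^2 = 0. The roots are q = -8/3 and q = 12; the profit-maximizing output is on the rising part of MC, so q* = 12.
Check: AVC at q = 12 is ¥65 ≤ P, so revenue covers variable cost.
Profit = P·q − TC = 305·12 − 1325 = ¥2335.

Produce at q = 12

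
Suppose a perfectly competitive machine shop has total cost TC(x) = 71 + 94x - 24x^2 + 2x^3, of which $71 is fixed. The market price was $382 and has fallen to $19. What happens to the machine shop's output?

AVC = 94 - 24x + 2x^2, minimized at x = 6 where min AVC = $22. MC = 94 - 48x + 6x^2.
At P = $382 ≥ min AVC, set P = MC on the rising branch: x = 12.
At P = $19 < min AVC = $22, price no longer covers variable cost at any output, so the firm shuts down: x = 0.

Output falls from 12 to 0 (the firm shuts down)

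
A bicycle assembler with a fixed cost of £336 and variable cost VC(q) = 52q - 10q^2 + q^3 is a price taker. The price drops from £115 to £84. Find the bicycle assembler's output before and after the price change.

AVC = 52 - 10q + q^2, minimized at q = 5 where min AVC = £27. MC = 52 - 20q + 3q^2.
At P = £115 ≥ min AVC, set P = MC on the rising branch: q = 9.
At P = £84 ≥ min AVC, set P = MC: q = 8. The firm stays open but cuts output.

Output falls from 9 to 8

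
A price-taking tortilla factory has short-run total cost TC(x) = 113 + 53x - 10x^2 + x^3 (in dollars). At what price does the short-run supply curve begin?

$28 per unit

The shutdown price is the minimum of AVC. VC = 53x - 10x^2 + x^3, so AVC = 53 - 10x + x^2.
At the minimum of AVC, MC = AVC. MC = 53 - 20x + 3x^2; setting MC = AVC gives 2x^2 - 10x = 0, so x = 5. min AVC = 28.
So the shutdown price is $28.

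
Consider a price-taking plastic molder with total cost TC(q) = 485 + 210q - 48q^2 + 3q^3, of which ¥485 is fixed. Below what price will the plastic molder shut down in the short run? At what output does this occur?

The shutdown price is the minimum of AVC. VC = 210q - 48q^2 + 3q^3, so AVC = 210 - 48q + 3q^2.
At the minimum of AVC, MC = AVC. MC = 210 - 96q + 9q^2; setting MC = AVC gives 6q^2 - 48q = 0, so q = 8. min AVC = 18.
For P < ¥18 the firm produces nothing.

¥18 per unit, at q = 8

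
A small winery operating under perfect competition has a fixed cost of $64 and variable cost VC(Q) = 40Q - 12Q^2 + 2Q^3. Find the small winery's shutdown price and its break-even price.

Shutdown price = min AVC. AVC = 40 - 12Q + 2Q^2, with vertex at Q = 3 and minimum $22.
ATC = 64/Q + 40 - 12Q + 2Q^2. Setting dATC/dQ = −64/Q^2 − 12 + 4Q = 0 gives Q = 4 (since 4·4^3 − 12·4^2 = 64).
min ATC = 64/4 + 40 − 12·4 + 2·4^2 = $40. That is the break-even price.
For $22 ≤ P < $40 the firm produces at a loss; below $22 it shuts down.

Shutdown price = $22; break-even price = $40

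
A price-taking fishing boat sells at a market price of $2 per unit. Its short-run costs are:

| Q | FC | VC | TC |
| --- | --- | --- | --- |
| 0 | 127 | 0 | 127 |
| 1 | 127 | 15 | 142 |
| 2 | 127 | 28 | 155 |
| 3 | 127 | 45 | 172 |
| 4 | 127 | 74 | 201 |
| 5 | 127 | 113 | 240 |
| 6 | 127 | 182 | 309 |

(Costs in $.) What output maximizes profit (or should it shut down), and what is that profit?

Q = 0 (shut down); profit = -$127

Profit at each row (π = 2Q − TC): Q=0: -127; Q=1: -140; Q=2: -151; Q=3: -166; Q=4: -193; Q=5: -230; Q=6: -297.
Profit is highest at Q = 0. Equivalently, the lowest AVC in the table is 28/2 ≈ $14 at Q = 2, and P = $2 falls below it — price never covers variable cost, so the firm shuts down and loses only its fixed cost.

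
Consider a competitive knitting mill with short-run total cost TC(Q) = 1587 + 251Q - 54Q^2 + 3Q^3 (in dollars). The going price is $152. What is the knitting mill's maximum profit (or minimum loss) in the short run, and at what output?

Profit = -$135 at Q = 11

AVC = 251 - 54Q + 3Q^2 has its minimum $8 at Q = 9; price $152 clears that bar, so the firm operates.
With MC = 251 - 108Q + 9Q^2, P = MC on the upward-sloping part at Q* = 11.
TR = 152·11 = 1672. TC = 1587 + 220 = 1807. Profit = 1672 − 1807 = -$135.
By producing, the firm covers all variable cost plus $1452 of fixed cost; shutting down would lose the full $1587.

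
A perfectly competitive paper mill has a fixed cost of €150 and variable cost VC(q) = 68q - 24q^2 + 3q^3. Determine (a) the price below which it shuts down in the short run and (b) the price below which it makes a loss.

Shutdown price = €20; break-even price = €53

Shutdown price = min AVC. AVC = 68 - 24q + 3q^2, with vertex at q = 4 and minimum €20.
ATC = 150/q + 68 - 24q + 3q^2. Setting dATC/dq = −150/q^2 − 24 + 6q = 0 gives q = 5 (since 6·5^3 − 24·5^2 = 150).
min ATC = 150/5 + 68 − 24·5 + 3·5^2 = €53. That is the break-even price.
Between these two prices the firm operates at a loss; above €53 it earns a profit.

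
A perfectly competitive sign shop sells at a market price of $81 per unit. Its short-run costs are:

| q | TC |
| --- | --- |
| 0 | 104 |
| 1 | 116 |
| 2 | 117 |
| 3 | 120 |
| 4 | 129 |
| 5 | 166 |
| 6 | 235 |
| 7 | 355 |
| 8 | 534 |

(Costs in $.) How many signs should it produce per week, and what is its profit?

Tabulate TR − TC: q=0: -104; q=1: -35; q=2: 45; q=3: 123; q=4: 195; q=5: 239; q=6: 251; q=7: 212; q=8: 114.
Profit is maximized at q = 6. AVC there is 131/6 = $21.83 ≤ P, so producing beats shutting down (which would give -$104).

q = 6; profit = $251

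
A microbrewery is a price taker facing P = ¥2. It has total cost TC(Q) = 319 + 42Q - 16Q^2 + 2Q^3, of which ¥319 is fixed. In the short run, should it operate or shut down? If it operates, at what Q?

Variable cost is VC = 42Q - 16Q^2 + 2Q^3, so AVC = VC/Q = 42 - 16Q + 2Q^2 and MC = dTC/dQ = 42 - 32Q + 6Q^2.
AVC is minimized where dAVC/dQ = -16 + 4Q = 0, at Q = 4; min AVC = 42 - 16·4 + 2·4^2 = ¥10.
With P < min AVC (¥2 < ¥10), every unit sold adds to the loss.
Shutting down limits the loss to fixed cost, ¥319.

Shut down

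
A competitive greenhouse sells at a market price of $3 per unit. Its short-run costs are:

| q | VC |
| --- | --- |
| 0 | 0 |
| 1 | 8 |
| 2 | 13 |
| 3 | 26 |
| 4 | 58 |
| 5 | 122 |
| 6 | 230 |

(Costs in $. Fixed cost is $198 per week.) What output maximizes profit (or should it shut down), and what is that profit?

q = 0 (shut down); profit = -$198

Tabulate TR − TC: q=0: -198; q=1: -203; q=2: -205; q=3: -215; q=4: -244; q=5: -305; q=6: -410.
Profit is highest at q = 0. Equivalently, the lowest AVC in the table is 13/2 ≈ $6.50 at q = 2, and P = $3 falls below it — price never covers variable cost, so the firm shuts down and loses only its fixed cost.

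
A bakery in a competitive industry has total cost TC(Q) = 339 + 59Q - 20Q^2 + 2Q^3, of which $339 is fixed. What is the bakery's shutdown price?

Short-run supply begins at min AVC. From VC = 59Q - 20Q^2 + 2Q^3, AVC = 59 - 20Q + 2Q^2.
dAVC/dQ = -20 + 4Q = 0 gives Q = 5. min AVC = 59 - 20·5 + 2·5^2 = 9.
The firm shuts down for any P below $9.

$9 per unit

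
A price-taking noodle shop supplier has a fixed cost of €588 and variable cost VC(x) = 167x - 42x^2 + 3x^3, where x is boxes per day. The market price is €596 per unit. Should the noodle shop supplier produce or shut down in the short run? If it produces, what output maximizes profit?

Produce at x = 13

Variable cost is VC = 167x - 42x^2 + 3x^3, so AVC = VC/x = 167 - 42x + 3x^2 and MC = dTC/dx = 167 - 84x + 9x^2.
AVC is minimized where dAVC/dx = -42 + 6x = 0, at x = 7; min AVC = 167 - 42·7 + 3·7^2 = €20.
Because €596 ≥ €20, revenue can cover variable cost; the firm operates.
P = MC gives -429 - 84x + 9x^2 = 0, with roots -11/3 and 13. Take the larger (rising MC): x* = 13.
Check: AVC at x = 13 is €128 ≤ P, so revenue covers variable cost.
Profit = P·x − TC = 596·13 − 2252 = €5496.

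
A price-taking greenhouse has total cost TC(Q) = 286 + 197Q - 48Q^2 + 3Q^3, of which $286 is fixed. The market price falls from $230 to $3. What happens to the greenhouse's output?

Output falls from 11 to 0 (the firm shuts down)

MC = 197 - 96Q + 9Q^2; the shutdown threshold is min AVC = $5 (at Q = 8).
With P = $230 above the shutdown price, P = MC gives Q = 11.
At P = $3 < min AVC = $5, price no longer covers variable cost at any output, so the firm shuts down: Q = 0.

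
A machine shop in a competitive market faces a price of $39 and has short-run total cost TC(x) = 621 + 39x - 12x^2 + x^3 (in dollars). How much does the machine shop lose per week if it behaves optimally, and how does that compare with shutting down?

Profit = -$365 at x = 8

AVC = 39 - 12x + x^2; min AVC = $3 at x = 6. Since P = $39 ≥ min AVC, the firm produces.
MC = 39 - 24x + 3x^2. Setting P = MC and taking the root on the rising branch gives x* = 8.
TR = 39·8 = 312. TC = 621 + 56 = 677. Profit = 312 − 677 = -$365.
By producing, the firm covers all variable cost plus $256 of fixed cost; shutting down would lose the full $621.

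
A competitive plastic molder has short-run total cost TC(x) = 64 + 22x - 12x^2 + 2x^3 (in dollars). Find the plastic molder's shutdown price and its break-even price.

Shutdown price = $4; break-even price = $22

Shutdown price = min AVC. AVC = 22 - 12x + 2x^2, with vertex at x = 3 and minimum $4.
ATC = 64/x + 22 - 12x + 2x^2. Setting dATC/dx = −64/x^2 − 12 + 4x = 0 gives x = 4 (since 4·4^3 − 12·4^2 = 64).
min ATC = 64/4 + 22 − 12·4 + 2·4^2 = $22. That is the break-even price.
For $4 ≤ P < $22 the firm produces at a loss; below $4 it shuts down.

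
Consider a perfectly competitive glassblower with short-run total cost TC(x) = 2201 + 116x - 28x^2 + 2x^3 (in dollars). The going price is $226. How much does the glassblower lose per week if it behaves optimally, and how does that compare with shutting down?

Profit = -$265 at x = 11

AVC = 116 - 28x + 2x^2 has its minimum $18 at x = 7; price $226 clears that bar, so the firm operates.
MC = 116 - 56x + 6x^2. Setting P = MC and taking the root on the rising branch gives x* = 11.
TR = 226·11 = 2486. TC = 2201 + 550 = 2751. Profit = 2486 − 2751 = -$265.
That loss of $265 beats the $2201 the firm would lose by shutting down; producing recovers $1936 of fixed cost.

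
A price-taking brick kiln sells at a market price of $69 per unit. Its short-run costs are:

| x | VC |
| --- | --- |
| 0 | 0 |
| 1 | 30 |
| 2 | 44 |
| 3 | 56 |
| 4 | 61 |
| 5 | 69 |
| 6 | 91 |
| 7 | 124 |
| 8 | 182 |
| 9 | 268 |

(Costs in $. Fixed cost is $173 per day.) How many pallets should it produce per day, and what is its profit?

x = 8; profit = $197

Tabulate TR − TC: x=0: -173; x=1: -134; x=2: -79; x=3: -22; x=4: 42; x=5: 103; x=6: 150; x=7: 186; x=8: 197; x=9: 180.
Profit is maximized at x = 8. AVC there is 182/8 = $22.75 ≤ P, so producing beats shutting down (which would give -$173).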